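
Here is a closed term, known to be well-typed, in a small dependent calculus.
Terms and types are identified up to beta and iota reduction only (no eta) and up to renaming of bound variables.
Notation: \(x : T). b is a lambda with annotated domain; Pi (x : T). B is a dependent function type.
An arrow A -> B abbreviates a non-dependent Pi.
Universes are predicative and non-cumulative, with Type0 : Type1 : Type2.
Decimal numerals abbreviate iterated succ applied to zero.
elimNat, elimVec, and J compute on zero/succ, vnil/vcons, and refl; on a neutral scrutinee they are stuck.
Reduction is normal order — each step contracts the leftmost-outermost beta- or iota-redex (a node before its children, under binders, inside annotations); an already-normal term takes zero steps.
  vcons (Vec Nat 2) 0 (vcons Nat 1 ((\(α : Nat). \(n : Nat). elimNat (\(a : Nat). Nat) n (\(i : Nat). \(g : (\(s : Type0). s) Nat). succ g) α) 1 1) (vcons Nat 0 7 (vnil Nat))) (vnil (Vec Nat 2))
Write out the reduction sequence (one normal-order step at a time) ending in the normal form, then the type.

normal-order reduction sequence:
  vcons (Vec Nat 2) 0 (vcons Nat 1 ((\(α : Nat). \(n : Nat). elimNat (\(a : Nat). Nat) n (\(i : Nat). \(g : (\(s : Type0). s) Nat). succ g) α) 1 1) (vcons Nat 0 7 (vnil Nat))) (vnil (Vec Nat 2))
  ~> vcons (Vec Nat 2) 0 (vcons Nat 1 ((\(α : Nat). elimNat (\(n : Nat). Nat) α (\(a : Nat). \(i : (\(g : Type0). g) Nat). succ i) 1) 1) (vcons Nat 0 7 (vnil Nat))) (vnil (Vec Nat 2))
  ~> vcons (Vec Nat 2) 0 (vcons Nat 1 (elimNat (\(α : Nat). Nat) 1 (\(n : Nat). \(a : (\(i : Type0). i) Nat). succ a) 1) (vcons Nat 0 7 (vnil Nat))) (vnil (Vec Nat 2))
  ~> vcons (Vec Nat 2) 0 (vcons Nat 1 ((\(α : Nat). \(n : (\(a : Type0). a) Nat). succ n) 0 (elimNat (\(i : Nat). Nat) 1 (\(g : Nat). \(s : (\(k : Type0). k) Nat). succ s) 0)) (vcons Nat 0 7 (vnil Nat))) (vnil (Vec Nat 2))
  ~> vcons (Vec Nat 2) 0 (vcons Nat 1 ((\(α : (\(n : Type0). n) Nat). succ α) (elimNat (\(a : Nat). Nat) 1 (\(i : Nat). \(g : (\(s : Type0). s) Nat). succ g) 0)) (vcons Nat 0 7 (vnil Nat))) (vnil (Vec Nat 2))
  ~> vcons (Vec Nat 2) 0 (vcons Nat 1 (succ (elimNat (\(α : Nat). Nat) 1 (\(n : Nat). \(a : (\(i : Type0). i) Nat). succ a) 0)) (vcons Nat 0 7 (vnil Nat))) (vnil (Vec Nat 2))
  ~> vcons (Vec Nat 2) 0 (vcons Nat 1 2 (vcons Nat 0 7 (vnil Nat))) (vnil (Vec Nat 2))
inferred type:
  Vec (Vec Nat 2) 1


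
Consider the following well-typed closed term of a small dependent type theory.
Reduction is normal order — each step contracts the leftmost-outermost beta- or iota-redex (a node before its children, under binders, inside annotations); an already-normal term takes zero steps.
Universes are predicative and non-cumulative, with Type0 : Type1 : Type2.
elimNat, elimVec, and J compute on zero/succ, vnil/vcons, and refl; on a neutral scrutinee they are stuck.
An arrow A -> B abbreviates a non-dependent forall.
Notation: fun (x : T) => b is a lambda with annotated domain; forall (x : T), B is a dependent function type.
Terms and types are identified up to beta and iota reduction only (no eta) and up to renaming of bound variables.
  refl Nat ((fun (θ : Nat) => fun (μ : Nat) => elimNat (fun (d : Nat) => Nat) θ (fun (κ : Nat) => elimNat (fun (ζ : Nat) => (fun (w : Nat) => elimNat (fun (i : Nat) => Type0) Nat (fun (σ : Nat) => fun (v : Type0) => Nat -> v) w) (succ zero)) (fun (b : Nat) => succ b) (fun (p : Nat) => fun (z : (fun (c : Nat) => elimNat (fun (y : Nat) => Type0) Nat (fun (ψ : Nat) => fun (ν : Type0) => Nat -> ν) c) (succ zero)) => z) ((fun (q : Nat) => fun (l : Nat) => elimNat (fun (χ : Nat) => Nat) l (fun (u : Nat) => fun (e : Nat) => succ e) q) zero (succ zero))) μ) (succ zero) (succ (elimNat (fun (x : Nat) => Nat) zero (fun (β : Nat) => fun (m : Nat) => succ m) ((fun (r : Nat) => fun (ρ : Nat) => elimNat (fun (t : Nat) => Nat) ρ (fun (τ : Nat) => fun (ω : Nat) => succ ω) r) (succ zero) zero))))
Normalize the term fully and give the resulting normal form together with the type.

resulting normal form:
  refl Nat (succ (succ (succ zero)))
inferred type:
  Eq Nat (succ (succ (succ zero))) (succ (succ (succ zero)))
observation: 53 normal-order steps normalize the term, beginning with a beta-redex.


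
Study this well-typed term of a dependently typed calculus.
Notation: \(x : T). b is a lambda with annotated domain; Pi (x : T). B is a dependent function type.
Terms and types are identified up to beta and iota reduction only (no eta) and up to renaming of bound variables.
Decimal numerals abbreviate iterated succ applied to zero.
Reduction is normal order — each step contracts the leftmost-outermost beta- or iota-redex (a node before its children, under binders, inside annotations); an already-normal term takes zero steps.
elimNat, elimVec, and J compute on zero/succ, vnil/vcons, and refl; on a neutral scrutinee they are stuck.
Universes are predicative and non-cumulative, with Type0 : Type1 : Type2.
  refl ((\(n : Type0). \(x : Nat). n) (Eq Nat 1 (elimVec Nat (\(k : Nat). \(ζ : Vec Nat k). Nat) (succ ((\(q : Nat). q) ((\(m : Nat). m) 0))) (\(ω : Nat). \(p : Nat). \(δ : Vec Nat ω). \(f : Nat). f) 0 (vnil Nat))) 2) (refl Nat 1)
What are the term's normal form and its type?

normal form:
  refl (Eq Nat 1 1) (refl Nat 1)
type:
  Eq (Eq Nat 1 1) (refl Nat 1) (refl Nat 1)


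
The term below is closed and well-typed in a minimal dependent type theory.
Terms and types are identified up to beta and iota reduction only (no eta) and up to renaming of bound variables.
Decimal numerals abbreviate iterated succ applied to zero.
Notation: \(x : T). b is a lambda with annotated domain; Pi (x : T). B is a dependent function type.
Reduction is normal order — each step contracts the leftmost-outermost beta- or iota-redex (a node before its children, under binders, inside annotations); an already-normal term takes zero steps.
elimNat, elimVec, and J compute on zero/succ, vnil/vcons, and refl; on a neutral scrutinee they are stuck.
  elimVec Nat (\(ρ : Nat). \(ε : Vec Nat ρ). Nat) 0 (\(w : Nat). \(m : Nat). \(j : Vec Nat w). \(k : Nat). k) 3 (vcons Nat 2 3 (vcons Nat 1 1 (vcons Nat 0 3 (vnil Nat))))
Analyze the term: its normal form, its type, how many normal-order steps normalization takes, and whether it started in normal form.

resulting normal form:
  0
type:
  Nat
normal-order step count: 16
already normal: no
first contracted redex: an elimVec iota-redex


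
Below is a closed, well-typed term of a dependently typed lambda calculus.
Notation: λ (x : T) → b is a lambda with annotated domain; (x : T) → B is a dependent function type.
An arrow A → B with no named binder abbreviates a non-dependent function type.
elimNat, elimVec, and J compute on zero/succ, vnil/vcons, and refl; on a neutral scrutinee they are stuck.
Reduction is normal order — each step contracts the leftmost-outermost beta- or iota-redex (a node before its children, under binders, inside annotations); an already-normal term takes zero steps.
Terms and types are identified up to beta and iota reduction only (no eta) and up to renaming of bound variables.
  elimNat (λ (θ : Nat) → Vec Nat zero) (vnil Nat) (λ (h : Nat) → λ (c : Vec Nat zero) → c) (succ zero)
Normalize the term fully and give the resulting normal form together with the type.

resulting normal form:
  vnil Nat
the term's type:
  Vec Nat zero
observation: normalization takes exactly 4 steps under the normal-order strategy.


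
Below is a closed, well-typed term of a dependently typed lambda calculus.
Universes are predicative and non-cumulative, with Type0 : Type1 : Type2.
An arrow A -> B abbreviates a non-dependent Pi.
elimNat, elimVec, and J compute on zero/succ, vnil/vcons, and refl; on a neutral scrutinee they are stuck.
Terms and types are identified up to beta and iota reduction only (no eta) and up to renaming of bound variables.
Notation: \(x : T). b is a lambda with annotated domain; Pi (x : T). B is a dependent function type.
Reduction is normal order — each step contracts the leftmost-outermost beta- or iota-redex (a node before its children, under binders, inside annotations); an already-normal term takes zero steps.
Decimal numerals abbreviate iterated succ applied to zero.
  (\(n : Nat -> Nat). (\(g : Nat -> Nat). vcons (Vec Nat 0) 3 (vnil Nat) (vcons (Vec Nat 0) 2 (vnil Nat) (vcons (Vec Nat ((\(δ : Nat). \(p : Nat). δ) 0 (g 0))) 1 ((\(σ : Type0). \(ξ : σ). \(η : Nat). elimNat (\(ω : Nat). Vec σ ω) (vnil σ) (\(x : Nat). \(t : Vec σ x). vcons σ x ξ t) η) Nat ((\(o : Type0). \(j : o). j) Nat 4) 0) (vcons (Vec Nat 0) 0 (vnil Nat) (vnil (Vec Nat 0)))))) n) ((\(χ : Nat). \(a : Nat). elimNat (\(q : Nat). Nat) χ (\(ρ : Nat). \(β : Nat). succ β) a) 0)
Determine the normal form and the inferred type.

resulting normal form:
  vcons (Vec Nat 0) 3 (vnil Nat) (vcons (Vec Nat 0) 2 (vnil Nat) (vcons (Vec Nat 0) 1 (vnil Nat) (vcons (Vec Nat 0) 0 (vnil Nat) (vnil (Vec Nat 0)))))
the term's type:
  Vec (Vec Nat 0) 4


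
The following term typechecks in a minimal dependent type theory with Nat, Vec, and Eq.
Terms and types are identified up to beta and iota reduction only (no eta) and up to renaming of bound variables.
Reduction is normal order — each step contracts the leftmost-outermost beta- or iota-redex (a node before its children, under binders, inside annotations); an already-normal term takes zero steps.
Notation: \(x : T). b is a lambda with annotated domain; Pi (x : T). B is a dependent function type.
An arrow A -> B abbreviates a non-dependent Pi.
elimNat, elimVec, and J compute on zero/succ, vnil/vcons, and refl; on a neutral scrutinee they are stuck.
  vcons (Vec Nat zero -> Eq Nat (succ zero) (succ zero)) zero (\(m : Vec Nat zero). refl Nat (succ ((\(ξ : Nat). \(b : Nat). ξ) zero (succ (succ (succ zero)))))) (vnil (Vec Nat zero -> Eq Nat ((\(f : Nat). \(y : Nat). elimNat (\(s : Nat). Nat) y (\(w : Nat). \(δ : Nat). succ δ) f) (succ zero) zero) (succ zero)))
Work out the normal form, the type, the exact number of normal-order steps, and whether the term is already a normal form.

normal form:
  vcons (Vec Nat zero -> Eq Nat (succ zero) (succ zero)) zero (\(m : Vec Nat zero). refl Nat (succ zero)) (vnil (Vec Nat zero -> Eq Nat (succ zero) (succ zero)))
inferred type:
  Vec (Vec Nat zero -> Eq Nat (succ zero) (succ zero)) (succ zero)
steps to reach normal form (normal order): 8
term was already normal: no
first contracted redex: a beta-redex


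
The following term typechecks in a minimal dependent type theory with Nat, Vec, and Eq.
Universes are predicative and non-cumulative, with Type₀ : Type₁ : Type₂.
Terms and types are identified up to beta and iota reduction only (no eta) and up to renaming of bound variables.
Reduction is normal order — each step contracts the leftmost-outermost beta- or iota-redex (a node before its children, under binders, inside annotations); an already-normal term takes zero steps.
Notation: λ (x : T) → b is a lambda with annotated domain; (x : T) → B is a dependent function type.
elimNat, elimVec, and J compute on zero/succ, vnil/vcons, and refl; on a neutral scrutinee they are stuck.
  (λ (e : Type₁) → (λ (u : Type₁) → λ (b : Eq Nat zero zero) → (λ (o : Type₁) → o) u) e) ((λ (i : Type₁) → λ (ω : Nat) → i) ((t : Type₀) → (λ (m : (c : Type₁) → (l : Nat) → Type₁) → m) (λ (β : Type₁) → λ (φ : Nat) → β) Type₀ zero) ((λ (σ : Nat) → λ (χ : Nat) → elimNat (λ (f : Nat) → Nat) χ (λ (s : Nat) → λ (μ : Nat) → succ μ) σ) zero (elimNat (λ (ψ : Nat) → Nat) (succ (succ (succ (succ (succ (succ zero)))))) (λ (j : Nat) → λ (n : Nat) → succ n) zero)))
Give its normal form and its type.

resulting normal form:
  λ (e : Eq Nat zero zero) → (u : Type₀) → Type₀
inferred type:
  (e : Eq Nat zero zero) → Type₁
observation: 8 normal-order steps normalize the term, beginning with a beta-redex.


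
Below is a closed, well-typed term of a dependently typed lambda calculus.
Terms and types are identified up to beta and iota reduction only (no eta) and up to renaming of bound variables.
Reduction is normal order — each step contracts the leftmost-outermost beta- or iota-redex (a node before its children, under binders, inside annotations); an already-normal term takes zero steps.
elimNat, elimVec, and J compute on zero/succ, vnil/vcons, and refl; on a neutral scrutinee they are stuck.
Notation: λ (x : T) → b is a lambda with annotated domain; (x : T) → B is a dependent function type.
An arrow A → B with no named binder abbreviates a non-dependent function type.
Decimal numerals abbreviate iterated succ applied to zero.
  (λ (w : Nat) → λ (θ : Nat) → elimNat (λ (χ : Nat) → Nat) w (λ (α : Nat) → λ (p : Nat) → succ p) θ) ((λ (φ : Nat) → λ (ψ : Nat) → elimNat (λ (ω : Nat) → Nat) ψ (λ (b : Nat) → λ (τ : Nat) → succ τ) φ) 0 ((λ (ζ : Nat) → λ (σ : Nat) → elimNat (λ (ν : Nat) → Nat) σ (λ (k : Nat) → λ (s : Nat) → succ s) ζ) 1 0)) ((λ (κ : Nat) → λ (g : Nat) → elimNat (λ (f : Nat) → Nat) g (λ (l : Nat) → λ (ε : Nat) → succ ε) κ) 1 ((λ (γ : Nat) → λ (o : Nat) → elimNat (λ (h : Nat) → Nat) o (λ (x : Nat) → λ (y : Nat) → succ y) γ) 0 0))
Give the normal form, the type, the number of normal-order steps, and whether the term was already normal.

resulting normal form:
  2
inferred type:
  Nat
reduction steps (normal order): 24
started in normal form: no
first contracted redex: a beta-redex


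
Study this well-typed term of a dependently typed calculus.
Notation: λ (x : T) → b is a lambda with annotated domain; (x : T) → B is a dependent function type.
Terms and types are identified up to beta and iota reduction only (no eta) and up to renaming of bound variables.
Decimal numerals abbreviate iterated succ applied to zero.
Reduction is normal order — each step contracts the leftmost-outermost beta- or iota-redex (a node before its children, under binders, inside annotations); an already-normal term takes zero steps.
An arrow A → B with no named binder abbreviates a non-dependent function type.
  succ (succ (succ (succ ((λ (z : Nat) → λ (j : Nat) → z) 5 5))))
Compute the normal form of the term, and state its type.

reduced normal form:
  9
type:
  Nat
observation: the first redex contracted is a beta-redex; the normal form is reached in 2 normal-order steps.


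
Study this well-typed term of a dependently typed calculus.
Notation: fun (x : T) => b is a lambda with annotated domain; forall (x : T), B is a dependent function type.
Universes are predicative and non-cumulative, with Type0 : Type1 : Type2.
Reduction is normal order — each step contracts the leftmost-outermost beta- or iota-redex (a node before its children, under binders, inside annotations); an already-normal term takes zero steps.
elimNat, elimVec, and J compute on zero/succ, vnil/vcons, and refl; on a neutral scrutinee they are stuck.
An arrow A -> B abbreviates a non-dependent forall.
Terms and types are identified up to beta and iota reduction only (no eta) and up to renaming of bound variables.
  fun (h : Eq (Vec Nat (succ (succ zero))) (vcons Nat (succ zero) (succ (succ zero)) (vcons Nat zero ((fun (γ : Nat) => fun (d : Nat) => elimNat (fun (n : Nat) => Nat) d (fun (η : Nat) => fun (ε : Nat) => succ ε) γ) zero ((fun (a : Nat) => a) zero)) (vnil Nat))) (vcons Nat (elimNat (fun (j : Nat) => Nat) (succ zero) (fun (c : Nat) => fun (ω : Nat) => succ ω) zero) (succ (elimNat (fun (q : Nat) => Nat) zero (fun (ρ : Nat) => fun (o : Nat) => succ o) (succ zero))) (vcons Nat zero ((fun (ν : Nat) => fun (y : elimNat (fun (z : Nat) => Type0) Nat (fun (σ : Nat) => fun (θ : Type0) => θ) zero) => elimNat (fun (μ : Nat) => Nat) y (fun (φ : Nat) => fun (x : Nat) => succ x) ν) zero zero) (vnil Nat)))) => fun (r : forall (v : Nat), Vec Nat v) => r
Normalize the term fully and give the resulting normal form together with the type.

normal form:
  fun (h : Eq (Vec Nat (succ (succ zero))) (vcons Nat (succ zero) (succ (succ zero)) (vcons Nat zero zero (vnil Nat))) (vcons Nat (succ zero) (succ (succ zero)) (vcons Nat zero zero (vnil Nat)))) => fun (γ : forall (d : Nat), Vec Nat d) => γ
type:
  Eq (Vec Nat (succ (succ zero))) (vcons Nat (succ zero) (succ (succ zero)) (vcons Nat zero zero (vnil Nat))) (vcons Nat (succ zero) (succ (succ zero)) (vcons Nat zero zero (vnil Nat))) -> (forall (h : Nat), Vec Nat h) -> forall (γ : Nat), Vec Nat γ


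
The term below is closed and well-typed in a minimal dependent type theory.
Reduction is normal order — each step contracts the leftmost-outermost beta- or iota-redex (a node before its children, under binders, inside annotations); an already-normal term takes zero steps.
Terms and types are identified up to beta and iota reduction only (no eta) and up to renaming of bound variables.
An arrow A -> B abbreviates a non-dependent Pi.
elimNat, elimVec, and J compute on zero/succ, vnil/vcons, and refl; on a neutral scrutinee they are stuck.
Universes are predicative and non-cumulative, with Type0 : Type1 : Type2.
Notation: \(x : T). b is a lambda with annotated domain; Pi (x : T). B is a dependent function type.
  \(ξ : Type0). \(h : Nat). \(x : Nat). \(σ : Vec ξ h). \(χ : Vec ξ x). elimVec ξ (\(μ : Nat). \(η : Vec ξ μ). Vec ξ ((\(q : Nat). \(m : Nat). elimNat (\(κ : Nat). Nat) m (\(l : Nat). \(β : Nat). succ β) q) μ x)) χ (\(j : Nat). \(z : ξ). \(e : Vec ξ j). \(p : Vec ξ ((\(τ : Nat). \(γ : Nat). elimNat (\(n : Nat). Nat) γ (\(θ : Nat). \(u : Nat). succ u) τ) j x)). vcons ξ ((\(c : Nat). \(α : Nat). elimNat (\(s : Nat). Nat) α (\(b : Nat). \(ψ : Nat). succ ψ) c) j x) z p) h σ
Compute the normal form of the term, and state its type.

resulting normal form:
  \(ξ : Type0). \(h : Nat). \(x : Nat). \(σ : Vec ξ h). \(χ : Vec ξ x). elimVec ξ (\(μ : Nat). \(η : Vec ξ μ). Vec ξ (elimNat (\(q : Nat). Nat) x (\(m : Nat). \(κ : Nat). succ κ) μ)) χ (\(l : Nat). \(β : ξ). \(j : Vec ξ l). \(z : Vec ξ (elimNat (\(e : Nat). Nat) x (\(p : Nat). \(τ : Nat). succ τ) l)). vcons ξ (elimNat (\(γ : Nat). Nat) x (\(n : Nat). \(θ : Nat). succ θ) l) β z) h σ
the term's type:
  Pi (ξ : Type0). Pi (h : Nat). Pi (x : Nat). Vec ξ h -> Vec ξ x -> Vec ξ (elimNat (\(σ : Nat). Nat) x (\(χ : Nat). \(μ : Nat). succ μ) h)
observation: the leftmost-outermost redex is a beta-redex, and normalization takes 6 steps.


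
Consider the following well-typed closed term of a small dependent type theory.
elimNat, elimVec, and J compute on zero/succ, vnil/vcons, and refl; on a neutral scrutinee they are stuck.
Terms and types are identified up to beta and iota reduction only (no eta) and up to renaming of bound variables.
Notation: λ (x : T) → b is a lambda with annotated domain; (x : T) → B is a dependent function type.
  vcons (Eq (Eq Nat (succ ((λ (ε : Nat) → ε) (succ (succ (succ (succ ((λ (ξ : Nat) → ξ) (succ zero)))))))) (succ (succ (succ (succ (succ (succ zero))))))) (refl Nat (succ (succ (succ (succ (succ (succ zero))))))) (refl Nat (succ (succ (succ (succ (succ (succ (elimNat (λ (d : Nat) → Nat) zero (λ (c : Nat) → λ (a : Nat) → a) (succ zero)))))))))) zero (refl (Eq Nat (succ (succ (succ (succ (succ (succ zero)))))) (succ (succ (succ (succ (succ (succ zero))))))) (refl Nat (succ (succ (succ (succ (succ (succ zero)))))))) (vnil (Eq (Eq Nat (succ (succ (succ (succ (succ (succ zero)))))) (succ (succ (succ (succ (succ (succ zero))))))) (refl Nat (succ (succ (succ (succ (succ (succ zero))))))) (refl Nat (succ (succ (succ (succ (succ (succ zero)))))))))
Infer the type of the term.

the term's type:
  Vec (Eq (Eq Nat (succ (succ (succ (succ (succ (succ zero)))))) (succ (succ (succ (succ (succ (succ zero))))))) (refl Nat (succ (succ (succ (succ (succ (succ zero))))))) (refl Nat (succ (succ (succ (succ (succ (succ zero)))))))) (succ zero)


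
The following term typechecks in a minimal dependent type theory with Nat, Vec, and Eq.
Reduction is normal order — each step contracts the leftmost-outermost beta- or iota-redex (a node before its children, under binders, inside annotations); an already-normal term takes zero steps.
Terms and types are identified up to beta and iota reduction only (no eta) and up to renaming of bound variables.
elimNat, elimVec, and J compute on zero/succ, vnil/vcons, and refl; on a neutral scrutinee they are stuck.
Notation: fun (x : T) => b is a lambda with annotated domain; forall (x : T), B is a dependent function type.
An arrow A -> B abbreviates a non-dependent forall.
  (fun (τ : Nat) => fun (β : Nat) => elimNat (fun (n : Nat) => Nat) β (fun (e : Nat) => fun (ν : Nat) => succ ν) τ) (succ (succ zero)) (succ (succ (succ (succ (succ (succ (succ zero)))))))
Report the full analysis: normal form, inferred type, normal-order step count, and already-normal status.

reduced normal form:
  succ (succ (succ (succ (succ (succ (succ (succ (succ zero))))))))
type:
  Nat
reduction steps (normal order): 9
term was already normal: no
first redex: a beta-redex


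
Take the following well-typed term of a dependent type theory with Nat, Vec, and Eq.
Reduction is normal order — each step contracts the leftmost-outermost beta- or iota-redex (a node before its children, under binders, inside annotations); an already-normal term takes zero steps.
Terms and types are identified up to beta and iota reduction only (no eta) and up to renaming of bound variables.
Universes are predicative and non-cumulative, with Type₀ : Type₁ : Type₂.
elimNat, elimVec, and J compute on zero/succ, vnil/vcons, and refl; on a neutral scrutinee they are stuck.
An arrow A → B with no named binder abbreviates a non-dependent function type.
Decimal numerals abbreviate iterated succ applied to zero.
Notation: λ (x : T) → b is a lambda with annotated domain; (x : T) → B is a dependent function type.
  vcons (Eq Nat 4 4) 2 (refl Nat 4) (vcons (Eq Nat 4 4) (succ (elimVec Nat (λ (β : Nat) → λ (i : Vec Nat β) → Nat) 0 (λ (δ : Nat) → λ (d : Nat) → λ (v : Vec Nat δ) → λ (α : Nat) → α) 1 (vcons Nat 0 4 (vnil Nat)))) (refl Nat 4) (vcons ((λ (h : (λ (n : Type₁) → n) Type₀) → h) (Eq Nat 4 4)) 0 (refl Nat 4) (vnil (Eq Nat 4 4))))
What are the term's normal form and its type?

reduced normal form:
  vcons (Eq Nat 4 4) 2 (refl Nat 4) (vcons (Eq Nat 4 4) 1 (refl Nat 4) (vcons (Eq Nat 4 4) 0 (refl Nat 4) (vnil (Eq Nat 4 4))))
type:
  Vec (Eq Nat 4 4) 3


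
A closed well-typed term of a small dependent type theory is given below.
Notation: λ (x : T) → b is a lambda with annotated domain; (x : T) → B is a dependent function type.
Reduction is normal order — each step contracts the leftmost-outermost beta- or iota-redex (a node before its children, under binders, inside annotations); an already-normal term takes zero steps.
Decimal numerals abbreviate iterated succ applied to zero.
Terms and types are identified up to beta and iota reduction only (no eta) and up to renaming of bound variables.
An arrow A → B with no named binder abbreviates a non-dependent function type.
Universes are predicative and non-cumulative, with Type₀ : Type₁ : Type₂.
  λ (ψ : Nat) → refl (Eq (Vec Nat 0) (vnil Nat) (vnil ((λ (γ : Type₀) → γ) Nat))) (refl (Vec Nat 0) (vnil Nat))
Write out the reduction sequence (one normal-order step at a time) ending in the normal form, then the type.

normal-order reduction sequence:
  λ (ψ : Nat) → refl (Eq (Vec Nat 0) (vnil Nat) (vnil ((λ (γ : Type₀) → γ) Nat))) (refl (Vec Nat 0) (vnil Nat))
  ~> λ (ψ : Nat) → refl (Eq (Vec Nat 0) (vnil Nat) (vnil Nat)) (refl (Vec Nat 0) (vnil Nat))
inferred type:
  Nat → Eq (Eq (Vec Nat 0) (vnil Nat) (vnil Nat)) (refl (Vec Nat 0) (vnil Nat)) (refl (Vec Nat 0) (vnil Nat))


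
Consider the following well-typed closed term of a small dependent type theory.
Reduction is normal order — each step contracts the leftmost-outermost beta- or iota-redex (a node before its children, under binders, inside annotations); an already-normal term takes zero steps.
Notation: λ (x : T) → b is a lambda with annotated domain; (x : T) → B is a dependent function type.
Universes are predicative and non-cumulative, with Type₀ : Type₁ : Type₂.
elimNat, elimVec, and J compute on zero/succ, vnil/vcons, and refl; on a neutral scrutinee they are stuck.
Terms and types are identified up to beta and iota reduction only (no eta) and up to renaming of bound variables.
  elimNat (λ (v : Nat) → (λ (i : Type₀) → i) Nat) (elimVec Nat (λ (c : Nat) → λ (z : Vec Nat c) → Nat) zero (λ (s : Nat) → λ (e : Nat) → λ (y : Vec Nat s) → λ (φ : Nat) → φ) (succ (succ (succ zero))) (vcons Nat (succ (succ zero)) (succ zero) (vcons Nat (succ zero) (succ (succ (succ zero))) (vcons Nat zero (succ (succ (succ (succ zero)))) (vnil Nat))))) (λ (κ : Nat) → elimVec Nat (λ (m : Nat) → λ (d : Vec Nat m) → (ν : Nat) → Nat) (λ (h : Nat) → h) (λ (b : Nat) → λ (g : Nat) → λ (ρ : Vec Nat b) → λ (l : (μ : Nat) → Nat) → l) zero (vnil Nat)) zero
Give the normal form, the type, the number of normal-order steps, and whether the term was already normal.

reduced normal form:
  zero
the term's type:
  Nat
steps to reach normal form (normal order): 17
already normal: no
first contracted redex: an elimNat iota-redex


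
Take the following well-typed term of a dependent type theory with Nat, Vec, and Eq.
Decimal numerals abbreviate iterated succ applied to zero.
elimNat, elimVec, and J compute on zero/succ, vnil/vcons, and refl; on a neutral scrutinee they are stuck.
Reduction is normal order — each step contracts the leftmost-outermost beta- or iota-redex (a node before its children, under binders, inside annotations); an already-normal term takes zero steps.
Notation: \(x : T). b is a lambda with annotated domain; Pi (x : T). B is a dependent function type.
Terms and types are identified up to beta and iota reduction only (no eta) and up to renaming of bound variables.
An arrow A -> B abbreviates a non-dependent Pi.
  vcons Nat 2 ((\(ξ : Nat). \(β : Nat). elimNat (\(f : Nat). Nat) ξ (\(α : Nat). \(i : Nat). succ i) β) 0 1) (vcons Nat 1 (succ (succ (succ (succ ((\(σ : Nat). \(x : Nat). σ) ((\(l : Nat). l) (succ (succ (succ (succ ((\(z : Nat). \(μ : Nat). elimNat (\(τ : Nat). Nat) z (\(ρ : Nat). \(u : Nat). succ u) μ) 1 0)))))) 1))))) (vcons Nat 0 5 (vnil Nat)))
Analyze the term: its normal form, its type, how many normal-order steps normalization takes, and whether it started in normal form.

resulting normal form:
  vcons Nat 2 1 (vcons Nat 1 9 (vcons Nat 0 5 (vnil Nat)))
inferred type:
  Vec Nat 3
reduction steps (normal order): 12
term was already normal: no
first contracted redex: a beta-redex


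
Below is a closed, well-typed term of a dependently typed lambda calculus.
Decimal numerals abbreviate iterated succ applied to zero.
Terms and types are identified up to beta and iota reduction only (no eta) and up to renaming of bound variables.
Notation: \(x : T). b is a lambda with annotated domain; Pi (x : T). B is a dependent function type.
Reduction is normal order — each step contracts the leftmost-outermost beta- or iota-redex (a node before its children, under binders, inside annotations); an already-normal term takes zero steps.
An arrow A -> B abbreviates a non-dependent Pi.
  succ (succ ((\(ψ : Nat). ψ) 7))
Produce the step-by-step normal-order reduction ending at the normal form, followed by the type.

reduction (normal order):
  succ (succ ((\(ψ : Nat). ψ) 7))
  ~> 9
the term's type:
  Nat


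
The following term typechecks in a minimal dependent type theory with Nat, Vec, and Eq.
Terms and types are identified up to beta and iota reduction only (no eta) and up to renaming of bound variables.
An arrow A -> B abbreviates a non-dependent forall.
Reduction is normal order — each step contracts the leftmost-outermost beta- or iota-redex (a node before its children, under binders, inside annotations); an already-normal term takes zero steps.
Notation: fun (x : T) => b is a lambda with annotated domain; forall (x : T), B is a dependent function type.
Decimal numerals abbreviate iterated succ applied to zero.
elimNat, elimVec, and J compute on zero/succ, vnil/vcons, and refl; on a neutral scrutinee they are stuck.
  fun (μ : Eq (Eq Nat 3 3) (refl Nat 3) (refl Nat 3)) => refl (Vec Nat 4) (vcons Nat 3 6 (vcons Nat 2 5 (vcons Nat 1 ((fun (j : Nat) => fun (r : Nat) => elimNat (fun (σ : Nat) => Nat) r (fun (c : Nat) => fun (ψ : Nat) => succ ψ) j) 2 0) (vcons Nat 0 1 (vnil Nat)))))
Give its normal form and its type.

reduced normal form:
  fun (μ : Eq (Eq Nat 3 3) (refl Nat 3) (refl Nat 3)) => refl (Vec Nat 4) (vcons Nat 3 6 (vcons Nat 2 5 (vcons Nat 1 2 (vcons Nat 0 1 (vnil Nat)))))
type:
  Eq (Eq Nat 3 3) (refl Nat 3) (refl Nat 3) -> Eq (Vec Nat 4) (vcons Nat 3 6 (vcons Nat 2 5 (vcons Nat 1 2 (vcons Nat 0 1 (vnil Nat))))) (vcons Nat 3 6 (vcons Nat 2 5 (vcons Nat 1 2 (vcons Nat 0 1 (vnil Nat)))))


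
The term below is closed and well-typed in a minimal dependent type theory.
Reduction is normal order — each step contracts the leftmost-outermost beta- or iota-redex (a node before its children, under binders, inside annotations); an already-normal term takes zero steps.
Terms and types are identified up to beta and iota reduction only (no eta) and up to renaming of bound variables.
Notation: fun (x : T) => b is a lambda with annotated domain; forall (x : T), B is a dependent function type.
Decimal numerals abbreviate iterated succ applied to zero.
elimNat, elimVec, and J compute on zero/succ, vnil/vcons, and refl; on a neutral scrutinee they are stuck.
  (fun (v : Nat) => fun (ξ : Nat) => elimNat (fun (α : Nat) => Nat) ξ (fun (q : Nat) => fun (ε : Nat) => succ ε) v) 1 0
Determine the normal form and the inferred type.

resulting normal form:
  1
the term's type:
  Nat
observation: contracting a beta-redex first, the term normalizes in 6 steps.


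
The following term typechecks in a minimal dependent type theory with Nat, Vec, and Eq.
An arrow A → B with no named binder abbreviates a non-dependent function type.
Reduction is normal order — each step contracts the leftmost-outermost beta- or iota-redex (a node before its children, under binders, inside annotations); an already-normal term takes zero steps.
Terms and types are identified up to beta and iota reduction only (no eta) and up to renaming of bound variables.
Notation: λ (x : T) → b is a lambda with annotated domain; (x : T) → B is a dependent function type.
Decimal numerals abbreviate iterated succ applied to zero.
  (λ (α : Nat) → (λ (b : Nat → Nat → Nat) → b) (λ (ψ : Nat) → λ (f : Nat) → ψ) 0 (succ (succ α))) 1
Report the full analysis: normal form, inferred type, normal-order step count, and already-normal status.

reduced normal form:
  0
the term's type:
  Nat
normal-order step count: 4
already normal: no
first contracted redex: a beta-redex


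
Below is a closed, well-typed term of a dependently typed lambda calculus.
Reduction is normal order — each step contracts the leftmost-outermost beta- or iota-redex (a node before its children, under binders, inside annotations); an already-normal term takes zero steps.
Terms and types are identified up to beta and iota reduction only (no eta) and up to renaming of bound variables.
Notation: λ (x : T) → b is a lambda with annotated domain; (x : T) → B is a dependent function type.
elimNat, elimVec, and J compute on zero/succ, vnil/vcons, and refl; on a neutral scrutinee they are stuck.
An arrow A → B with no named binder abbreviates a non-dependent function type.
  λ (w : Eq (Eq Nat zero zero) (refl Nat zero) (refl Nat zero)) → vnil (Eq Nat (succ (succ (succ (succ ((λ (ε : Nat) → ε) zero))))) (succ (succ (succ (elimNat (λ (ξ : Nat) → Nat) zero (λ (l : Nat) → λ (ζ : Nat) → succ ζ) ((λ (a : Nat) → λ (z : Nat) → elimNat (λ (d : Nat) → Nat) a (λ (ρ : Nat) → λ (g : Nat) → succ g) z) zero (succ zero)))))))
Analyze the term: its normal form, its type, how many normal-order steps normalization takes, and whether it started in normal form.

resulting normal form:
  λ (w : Eq (Eq Nat zero zero) (refl Nat zero) (refl Nat zero)) → vnil (Eq Nat (succ (succ (succ (succ zero)))) (succ (succ (succ (succ zero)))))
type:
  Eq (Eq Nat zero zero) (refl Nat zero) (refl Nat zero) → Vec (Eq Nat (succ (succ (succ (succ zero)))) (succ (succ (succ (succ zero))))) zero
steps to reach normal form (normal order): 11
term was already normal: no
first redex: a beta-redex


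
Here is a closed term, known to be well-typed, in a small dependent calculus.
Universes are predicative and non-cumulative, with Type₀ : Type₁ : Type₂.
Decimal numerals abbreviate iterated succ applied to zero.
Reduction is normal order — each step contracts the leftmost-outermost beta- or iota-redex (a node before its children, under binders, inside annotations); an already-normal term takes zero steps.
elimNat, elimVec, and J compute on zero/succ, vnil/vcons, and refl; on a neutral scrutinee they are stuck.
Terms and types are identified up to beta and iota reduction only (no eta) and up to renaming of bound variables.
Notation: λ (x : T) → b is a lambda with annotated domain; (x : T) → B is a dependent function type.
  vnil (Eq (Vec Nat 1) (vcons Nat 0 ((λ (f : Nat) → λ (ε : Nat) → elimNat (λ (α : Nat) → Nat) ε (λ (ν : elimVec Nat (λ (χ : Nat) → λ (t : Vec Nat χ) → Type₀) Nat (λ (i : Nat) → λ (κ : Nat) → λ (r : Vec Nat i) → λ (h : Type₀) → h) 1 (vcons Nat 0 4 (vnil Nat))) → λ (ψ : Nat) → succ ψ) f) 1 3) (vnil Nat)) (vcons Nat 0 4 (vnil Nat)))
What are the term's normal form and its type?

reduced normal form:
  vnil (Eq (Vec Nat 1) (vcons Nat 0 4 (vnil Nat)) (vcons Nat 0 4 (vnil Nat)))
the term's type:
  Vec (Eq (Vec Nat 1) (vcons Nat 0 4 (vnil Nat)) (vcons Nat 0 4 (vnil Nat))) 0


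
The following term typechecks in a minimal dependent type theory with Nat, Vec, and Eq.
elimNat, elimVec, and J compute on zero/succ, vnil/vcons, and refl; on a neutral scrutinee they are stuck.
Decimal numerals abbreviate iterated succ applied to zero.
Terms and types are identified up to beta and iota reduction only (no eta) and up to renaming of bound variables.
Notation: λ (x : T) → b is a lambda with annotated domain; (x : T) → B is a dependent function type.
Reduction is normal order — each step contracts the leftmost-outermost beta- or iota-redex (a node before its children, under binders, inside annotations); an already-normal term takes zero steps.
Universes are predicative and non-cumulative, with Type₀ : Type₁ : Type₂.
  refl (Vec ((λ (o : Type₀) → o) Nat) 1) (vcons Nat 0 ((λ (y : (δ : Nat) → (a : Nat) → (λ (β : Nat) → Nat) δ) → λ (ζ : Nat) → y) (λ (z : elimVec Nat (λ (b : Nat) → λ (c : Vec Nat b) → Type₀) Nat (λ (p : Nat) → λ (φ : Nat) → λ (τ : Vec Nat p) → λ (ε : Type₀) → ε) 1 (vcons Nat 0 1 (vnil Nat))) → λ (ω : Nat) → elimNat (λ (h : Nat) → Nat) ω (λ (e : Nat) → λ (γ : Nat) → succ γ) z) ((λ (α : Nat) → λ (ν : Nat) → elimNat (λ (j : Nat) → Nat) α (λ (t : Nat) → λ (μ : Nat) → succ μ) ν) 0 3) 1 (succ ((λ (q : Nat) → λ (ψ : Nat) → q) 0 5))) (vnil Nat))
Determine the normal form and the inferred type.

normal form:
  refl (Vec Nat 1) (vcons Nat 0 2 (vnil Nat))
inferred type:
  Eq (Vec Nat 1) (vcons Nat 0 2 (vnil Nat)) (vcons Nat 0 2 (vnil Nat))
observation: the term reaches its normal form after 11 normal-order steps.


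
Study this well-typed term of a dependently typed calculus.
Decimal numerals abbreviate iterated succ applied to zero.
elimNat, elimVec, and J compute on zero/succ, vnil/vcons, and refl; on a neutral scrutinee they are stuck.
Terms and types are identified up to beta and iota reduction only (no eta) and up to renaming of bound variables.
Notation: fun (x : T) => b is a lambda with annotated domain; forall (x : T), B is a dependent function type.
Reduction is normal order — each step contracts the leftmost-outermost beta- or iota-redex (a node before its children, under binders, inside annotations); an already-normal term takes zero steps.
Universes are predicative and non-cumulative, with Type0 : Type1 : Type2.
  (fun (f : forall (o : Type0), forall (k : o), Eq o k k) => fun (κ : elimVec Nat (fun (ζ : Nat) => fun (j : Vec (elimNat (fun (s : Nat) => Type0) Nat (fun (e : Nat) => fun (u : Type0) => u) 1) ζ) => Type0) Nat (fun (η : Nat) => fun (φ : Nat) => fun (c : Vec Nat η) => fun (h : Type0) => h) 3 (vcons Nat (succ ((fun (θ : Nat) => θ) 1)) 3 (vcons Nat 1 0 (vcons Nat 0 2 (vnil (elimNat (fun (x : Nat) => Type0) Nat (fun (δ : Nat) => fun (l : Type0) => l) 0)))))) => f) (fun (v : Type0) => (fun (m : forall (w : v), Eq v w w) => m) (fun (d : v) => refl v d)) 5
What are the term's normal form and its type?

reduced normal form:
  fun (f : Type0) => fun (o : f) => refl f o
the term's type:
  forall (f : Type0), forall (o : f), Eq f o o


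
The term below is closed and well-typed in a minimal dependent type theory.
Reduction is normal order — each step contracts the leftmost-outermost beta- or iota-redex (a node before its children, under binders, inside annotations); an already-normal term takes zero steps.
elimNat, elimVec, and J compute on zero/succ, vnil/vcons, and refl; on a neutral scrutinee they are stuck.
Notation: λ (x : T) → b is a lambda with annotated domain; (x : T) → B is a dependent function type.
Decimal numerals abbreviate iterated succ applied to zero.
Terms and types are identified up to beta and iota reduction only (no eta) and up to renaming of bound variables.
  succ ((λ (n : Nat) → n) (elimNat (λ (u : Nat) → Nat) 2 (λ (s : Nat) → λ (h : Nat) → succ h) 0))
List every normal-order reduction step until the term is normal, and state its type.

normal-order reduction:
  succ ((λ (n : Nat) → n) (elimNat (λ (u : Nat) → Nat) 2 (λ (s : Nat) → λ (h : Nat) → succ h) 0))
  ~> succ (elimNat (λ (n : Nat) → Nat) 2 (λ (u : Nat) → λ (s : Nat) → succ s) 0)
  ~> 3
the term's type:
  Nat


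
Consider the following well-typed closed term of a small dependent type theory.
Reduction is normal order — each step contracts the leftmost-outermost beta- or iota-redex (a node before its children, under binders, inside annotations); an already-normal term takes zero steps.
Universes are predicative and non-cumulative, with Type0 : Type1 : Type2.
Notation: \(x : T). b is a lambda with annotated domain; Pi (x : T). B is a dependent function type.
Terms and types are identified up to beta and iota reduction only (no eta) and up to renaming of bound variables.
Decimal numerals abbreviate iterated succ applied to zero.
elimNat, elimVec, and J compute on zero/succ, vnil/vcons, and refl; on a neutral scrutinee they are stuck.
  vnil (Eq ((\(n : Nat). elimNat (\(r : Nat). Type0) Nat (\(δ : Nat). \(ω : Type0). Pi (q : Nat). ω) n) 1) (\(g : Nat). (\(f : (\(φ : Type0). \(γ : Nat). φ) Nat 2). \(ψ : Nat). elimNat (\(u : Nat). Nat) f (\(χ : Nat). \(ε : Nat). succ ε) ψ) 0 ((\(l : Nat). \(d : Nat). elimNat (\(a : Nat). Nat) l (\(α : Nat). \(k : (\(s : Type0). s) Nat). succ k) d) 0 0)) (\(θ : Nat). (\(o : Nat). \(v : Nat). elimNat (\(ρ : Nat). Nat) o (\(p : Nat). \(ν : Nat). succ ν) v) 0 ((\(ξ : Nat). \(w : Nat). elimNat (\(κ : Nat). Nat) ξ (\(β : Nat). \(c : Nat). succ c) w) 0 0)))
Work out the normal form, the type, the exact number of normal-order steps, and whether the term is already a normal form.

normal form:
  vnil (Eq (Pi (n : Nat). Nat) (\(r : Nat). 0) (\(δ : Nat). 0))
the term's type:
  Vec (Eq (Pi (n : Nat). Nat) (\(r : Nat). 0) (\(δ : Nat). 0)) 0
normal-order step count: 17
already normal: no
first redex: a beta-redex


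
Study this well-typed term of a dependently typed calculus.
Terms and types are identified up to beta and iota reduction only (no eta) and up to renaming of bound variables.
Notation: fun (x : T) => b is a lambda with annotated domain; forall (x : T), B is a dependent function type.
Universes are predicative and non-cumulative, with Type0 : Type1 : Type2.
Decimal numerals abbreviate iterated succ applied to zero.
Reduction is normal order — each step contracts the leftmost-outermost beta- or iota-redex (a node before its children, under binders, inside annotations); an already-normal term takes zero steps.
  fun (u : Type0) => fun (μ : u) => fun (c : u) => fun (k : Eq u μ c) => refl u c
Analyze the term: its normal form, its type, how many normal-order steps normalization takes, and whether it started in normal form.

reduced normal form:
  fun (u : Type0) => fun (μ : u) => fun (c : u) => fun (k : Eq u μ c) => refl u c
type:
  forall (u : Type0), forall (μ : u), forall (c : u), forall (k : Eq u μ c), Eq u c c
normal-order step count: 0
already normal: yes
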